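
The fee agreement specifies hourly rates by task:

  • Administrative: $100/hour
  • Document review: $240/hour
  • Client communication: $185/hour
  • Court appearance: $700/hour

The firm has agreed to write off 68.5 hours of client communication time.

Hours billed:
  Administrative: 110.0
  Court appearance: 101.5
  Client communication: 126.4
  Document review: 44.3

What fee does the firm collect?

Administrative: 110.0 × $100 = $11,000.00
Document review: 44.3 × $240 = $10,632.00
Client communication: 126.4 × $185 = $23,384.00
Court appearance: 101.5 × $700 = $71,050.00
Subtotal: $116,066.00
Write-off: 68.5 × $185 = $12,672.50
Total: $116,066.00 − $12,672.50 = $103,393.50

$103,393.50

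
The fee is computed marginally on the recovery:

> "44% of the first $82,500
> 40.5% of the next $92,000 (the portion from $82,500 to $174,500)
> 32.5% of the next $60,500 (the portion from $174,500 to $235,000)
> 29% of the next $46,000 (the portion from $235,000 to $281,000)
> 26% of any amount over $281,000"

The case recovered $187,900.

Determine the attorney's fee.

First $82,500 at 44% = $36,300.00
Next $92,000 at 40.5% = $37,260.00
Remaining $13,400 at 32.5% = $4,355.00
Fee: $36,300.00 + $37,260.00 + $4,355.00 = $77,915.00

$77,915.00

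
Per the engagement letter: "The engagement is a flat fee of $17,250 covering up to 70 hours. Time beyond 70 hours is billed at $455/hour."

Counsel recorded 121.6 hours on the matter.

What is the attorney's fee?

Flat fee: $17,250.00
Excess hours: 121.6 − 70 = 51.6
Overrun: 51.6 × $455 = $23,478.00
Total: $17,250.00 + $23,478.00 = $40,728.00

$40,728.00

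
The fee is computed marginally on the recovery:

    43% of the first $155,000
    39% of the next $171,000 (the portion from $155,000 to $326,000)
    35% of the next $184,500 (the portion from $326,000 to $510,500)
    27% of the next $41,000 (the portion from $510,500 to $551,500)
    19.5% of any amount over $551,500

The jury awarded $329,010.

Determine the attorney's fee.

First $155,000 at 43% = $66,650.00
Next $171,000 at 39% = $66,690.00
Remaining $3,010 at 35% = $1,053.50
Fee: $66,650.00 + $66,690.00 + $1,053.50 = $134,393.50

$134,393.50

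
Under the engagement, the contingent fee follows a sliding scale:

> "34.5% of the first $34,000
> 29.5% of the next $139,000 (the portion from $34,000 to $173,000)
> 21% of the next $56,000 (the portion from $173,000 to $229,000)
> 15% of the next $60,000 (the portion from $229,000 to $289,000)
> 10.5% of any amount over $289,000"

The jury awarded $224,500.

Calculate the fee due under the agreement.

First $34,000 at 34.5% = $11,730.00
Next $139,000 at 29.5% = $41,005.00
Remaining $51,500 at 21% = $10,815.00
Fee: $11,730.00 + $41,005.00 + $10,815.00 = $63,550.00

$63,550.00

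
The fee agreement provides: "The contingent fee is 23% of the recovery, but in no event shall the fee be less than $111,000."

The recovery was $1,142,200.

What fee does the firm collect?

$262,706.00

23% of $1,142,200 = $262,706.00
That exceeds the $111,000 minimum.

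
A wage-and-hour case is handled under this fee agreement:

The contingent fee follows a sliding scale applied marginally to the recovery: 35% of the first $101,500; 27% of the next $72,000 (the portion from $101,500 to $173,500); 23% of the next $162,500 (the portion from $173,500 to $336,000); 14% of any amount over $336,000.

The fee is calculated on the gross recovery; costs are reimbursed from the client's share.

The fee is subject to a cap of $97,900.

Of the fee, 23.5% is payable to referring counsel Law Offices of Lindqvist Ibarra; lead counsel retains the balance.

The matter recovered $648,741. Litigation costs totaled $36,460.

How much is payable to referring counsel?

$23,006.50

Fee base is the gross recovery, $648,741; costs are reimbursed separately.
First $101,500 at 35% = $35,525.00
Next $72,000 at 27% = $19,440.00
Next $162,500 at 23% = $37,375.00
Remaining $312,741 at 14% = $43,783.74
Fee: $35,525.00 + $19,440.00 + $37,375.00 + $43,783.74 = $136,123.74
$136,123.74 exceeds the $97,900 cap, so the fee is capped at $97,900.00.
Referral share: 23.5% of $97,900.00 = $23,006.50; lead counsel retains $97,900.00 − $23,006.50 = $74,893.50.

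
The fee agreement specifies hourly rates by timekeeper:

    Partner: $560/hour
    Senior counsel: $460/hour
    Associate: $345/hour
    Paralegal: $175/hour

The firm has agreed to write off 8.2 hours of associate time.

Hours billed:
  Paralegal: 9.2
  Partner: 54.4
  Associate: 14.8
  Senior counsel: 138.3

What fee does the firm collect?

$97,969.00

Partner: 54.4 × $560 = $30,464.00
Senior counsel: 138.3 × $460 = $63,618.00
Associate: 14.8 × $345 = $5,106.00
Paralegal: 9.2 × $175 = $1,610.00
Subtotal: $100,798.00
Write-off: 8.2 × $345 = $2,829.00
Total: $100,798.00 − $2,829.00 = $97,969.00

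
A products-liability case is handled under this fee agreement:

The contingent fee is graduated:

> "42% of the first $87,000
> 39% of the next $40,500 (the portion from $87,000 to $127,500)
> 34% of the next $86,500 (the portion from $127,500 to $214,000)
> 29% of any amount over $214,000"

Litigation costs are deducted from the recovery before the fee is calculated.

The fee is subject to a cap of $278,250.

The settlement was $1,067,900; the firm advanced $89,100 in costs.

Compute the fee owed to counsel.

$278,250.00

Fee base (net of costs): $1,067,900 − $89,100 = $978,800
First $87,000 at 42% = $36,540.00
Next $40,500 at 39% = $15,795.00
Next $86,500 at 34% = $29,410.00
Remaining $764,800 at 29% = $221,792.00
Fee: $36,540.00 + $15,795.00 + $29,410.00 + $221,792.00 = $303,537.00
$303,537.00 exceeds the $278,250 cap, so the fee is capped at $278,250.00.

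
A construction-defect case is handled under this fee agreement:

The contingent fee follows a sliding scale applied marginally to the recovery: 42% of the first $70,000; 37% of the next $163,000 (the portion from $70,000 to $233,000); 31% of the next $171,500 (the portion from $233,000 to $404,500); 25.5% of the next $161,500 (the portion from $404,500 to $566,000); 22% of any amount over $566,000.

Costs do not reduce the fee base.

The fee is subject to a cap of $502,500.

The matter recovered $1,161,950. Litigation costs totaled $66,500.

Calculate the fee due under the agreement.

$315,166.50

Fee base is the gross recovery, $1,161,950; costs are reimbursed separately.
First $70,000 at 42% = $29,400.00
Next $163,000 at 37% = $60,310.00
Next $171,500 at 31% = $53,165.00
Next $161,500 at 25.5% = $41,182.50
Remaining $595,950 at 22% = $131,109.00
Fee: $29,400.00 + $60,310.00 + $53,165.00 + $41,182.50 + $131,109.00 = $315,166.50
$315,166.50 is under the $502,500 cap.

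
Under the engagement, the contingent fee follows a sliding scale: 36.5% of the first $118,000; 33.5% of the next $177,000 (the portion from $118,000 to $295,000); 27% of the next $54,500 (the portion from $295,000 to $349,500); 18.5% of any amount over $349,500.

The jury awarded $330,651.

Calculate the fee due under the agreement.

$111,990.77

First $118,000 at 36.5% = $43,070.00
Next $177,000 at 33.5% = $59,295.00
Remaining $35,651 at 27% = $9,625.77
Fee: $43,070.00 + $59,295.00 + $9,625.77 = $111,990.77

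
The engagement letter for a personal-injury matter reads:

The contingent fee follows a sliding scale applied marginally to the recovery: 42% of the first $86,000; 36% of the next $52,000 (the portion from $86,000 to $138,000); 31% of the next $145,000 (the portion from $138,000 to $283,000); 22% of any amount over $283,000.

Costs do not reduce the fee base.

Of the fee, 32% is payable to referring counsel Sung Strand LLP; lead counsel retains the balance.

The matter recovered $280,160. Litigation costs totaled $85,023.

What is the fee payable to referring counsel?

Fee base is the gross recovery, $280,160; costs are reimbursed separately.
First $86,000 at 42% = $36,120.00
Next $52,000 at 36% = $18,720.00
Remaining $142,160 at 31% = $44,069.60
Fee: $36,120.00 + $18,720.00 + $44,069.60 = $98,909.60
Referral share: 32% of $98,909.60 = $31,651.07; lead counsel retains $98,909.60 − $31,651.07 = $67,258.53.

$31,651.07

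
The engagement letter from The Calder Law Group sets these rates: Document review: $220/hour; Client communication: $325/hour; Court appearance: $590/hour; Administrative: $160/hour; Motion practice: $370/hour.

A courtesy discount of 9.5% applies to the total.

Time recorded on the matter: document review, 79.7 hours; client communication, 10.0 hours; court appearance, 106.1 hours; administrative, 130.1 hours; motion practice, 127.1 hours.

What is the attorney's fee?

Document review: 79.7 × $220 = $17,534.00
Client communication: 10.0 × $325 = $3,250.00
Court appearance: 106.1 × $590 = $62,599.00
Administrative: 130.1 × $160 = $20,816.00
Motion practice: 127.1 × $370 = $47,027.00
Subtotal: $151,226.00
Less 9.5% discount: −$14,366.47
Total: $151,226.00 − $14,366.47 = $136,859.53

$136,859.53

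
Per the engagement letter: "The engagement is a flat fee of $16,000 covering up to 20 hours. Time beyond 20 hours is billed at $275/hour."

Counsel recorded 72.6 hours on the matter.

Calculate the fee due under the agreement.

$30,465.00

Flat fee: $16,000.00
Excess hours: 72.6 − 20 = 52.6
Overrun: 52.6 × $275 = $14,465.00
Total: $16,000.00 + $14,465.00 = $30,465.00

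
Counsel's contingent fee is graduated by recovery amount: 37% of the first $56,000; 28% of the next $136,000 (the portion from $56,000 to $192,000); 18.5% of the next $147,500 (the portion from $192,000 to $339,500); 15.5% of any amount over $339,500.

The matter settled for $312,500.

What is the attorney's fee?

First $56,000 at 37% = $20,720.00
Next $136,000 at 28% = $38,080.00
Remaining $120,500 at 18.5% = $22,292.50
Fee: $20,720.00 + $38,080.00 + $22,292.50 = $81,092.50

$81,092.50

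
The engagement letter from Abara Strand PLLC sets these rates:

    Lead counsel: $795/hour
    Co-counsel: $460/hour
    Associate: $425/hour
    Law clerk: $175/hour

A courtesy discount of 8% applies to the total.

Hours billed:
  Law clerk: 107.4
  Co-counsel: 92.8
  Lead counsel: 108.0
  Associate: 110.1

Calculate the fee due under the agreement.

Lead counsel: 108.0 × $795 = $85,860.00
Co-counsel: 92.8 × $460 = $42,688.00
Associate: 110.1 × $425 = $46,792.50
Law clerk: 107.4 × $175 = $18,795.00
Subtotal: $194,135.50
Less 8% discount: −$15,530.84
Total: $194,135.50 − $15,530.84 = $178,604.66

$178,604.66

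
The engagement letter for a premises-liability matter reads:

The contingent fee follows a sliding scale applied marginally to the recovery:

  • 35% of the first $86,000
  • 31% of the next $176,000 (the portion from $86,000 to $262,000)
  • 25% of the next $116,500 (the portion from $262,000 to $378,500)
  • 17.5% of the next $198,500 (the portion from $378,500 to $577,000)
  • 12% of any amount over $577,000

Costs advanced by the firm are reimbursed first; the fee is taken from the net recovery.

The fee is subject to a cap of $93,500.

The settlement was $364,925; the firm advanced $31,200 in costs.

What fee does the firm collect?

Fee base (net of costs): $364,925 − $31,200 = $333,725
First $86,000 at 35% = $30,100.00
Next $176,000 at 31% = $54,560.00
Remaining $71,725 at 25% = $17,931.25
Fee: $30,100.00 + $54,560.00 + $17,931.25 = $102,591.25
$102,591.25 exceeds the $93,500 cap, so the fee is capped at $93,500.00.

$93,500.00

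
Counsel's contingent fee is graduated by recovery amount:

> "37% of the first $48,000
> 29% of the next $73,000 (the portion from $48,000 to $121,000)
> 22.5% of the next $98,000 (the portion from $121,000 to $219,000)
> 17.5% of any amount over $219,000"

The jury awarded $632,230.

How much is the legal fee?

$133,295.25

First $48,000 at 37% = $17,760.00
Next $73,000 at 29% = $21,170.00
Next $98,000 at 22.5% = $22,050.00
Remaining $413,230 at 17.5% = $72,315.25
Fee: $17,760.00 + $21,170.00 + $22,050.00 + $72,315.25 = $133,295.25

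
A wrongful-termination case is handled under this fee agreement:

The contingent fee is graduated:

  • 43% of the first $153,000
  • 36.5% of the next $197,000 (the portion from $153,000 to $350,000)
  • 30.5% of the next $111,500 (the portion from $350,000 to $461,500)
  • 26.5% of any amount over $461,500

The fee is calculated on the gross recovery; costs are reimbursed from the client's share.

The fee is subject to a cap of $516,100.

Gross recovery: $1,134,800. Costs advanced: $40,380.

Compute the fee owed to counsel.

Fee base is the gross recovery, $1,134,800; costs are reimbursed separately.
First $153,000 at 43% = $65,790.00
Next $197,000 at 36.5% = $71,905.00
Next $111,500 at 30.5% = $34,007.50
Remaining $673,300 at 26.5% = $178,424.50
Fee: $65,790.00 + $71,905.00 + $34,007.50 + $178,424.50 = $350,127.00
$350,127.00 is under the $516,100 cap.

$350,127.00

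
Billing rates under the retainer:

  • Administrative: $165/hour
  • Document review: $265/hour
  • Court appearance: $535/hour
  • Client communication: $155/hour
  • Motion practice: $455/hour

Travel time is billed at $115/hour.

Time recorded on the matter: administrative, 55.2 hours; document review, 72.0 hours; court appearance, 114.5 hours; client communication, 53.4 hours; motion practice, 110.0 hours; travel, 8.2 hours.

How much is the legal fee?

Administrative: 55.2 × $165 = $9,108.00
Document review: 72.0 × $265 = $19,080.00
Court appearance: 114.5 × $535 = $61,257.50
Client communication: 53.4 × $155 = $8,277.00
Motion practice: 110.0 × $455 = $50,050.00
Subtotal: $9,108.00 + $19,080.00 + $61,257.50 + $8,277.00 + $50,050.00 = $147,772.50
Travel: 8.2 × $115 = $943.00
Total: $147,772.50 + $943.00 = $148,715.50

$148,715.50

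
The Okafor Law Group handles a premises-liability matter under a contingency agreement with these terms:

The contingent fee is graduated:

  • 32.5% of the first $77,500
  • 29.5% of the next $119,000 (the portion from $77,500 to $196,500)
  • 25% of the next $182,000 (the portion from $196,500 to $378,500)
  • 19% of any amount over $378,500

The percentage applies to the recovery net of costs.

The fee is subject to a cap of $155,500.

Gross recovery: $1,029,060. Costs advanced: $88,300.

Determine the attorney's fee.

$155,500.00

Fee base (net of costs): $1,029,060 − $88,300 = $940,760
First $77,500 at 32.5% = $25,187.50
Next $119,000 at 29.5% = $35,105.00
Next $182,000 at 25% = $45,500.00
Remaining $562,260 at 19% = $106,829.40
Fee: $25,187.50 + $35,105.00 + $45,500.00 + $106,829.40 = $212,621.90
$212,621.90 exceeds the $155,500 cap, so the fee is capped at $155,500.00.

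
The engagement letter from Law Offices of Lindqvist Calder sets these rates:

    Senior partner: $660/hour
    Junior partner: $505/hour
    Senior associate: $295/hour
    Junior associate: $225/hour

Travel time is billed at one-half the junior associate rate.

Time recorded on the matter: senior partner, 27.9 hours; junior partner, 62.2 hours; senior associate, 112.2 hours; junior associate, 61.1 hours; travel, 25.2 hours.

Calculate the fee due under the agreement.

Senior partner: 27.9 × $660 = $18,414.00
Junior partner: 62.2 × $505 = $31,411.00
Senior associate: 112.2 × $295 = $33,099.00
Junior associate: 61.1 × $225 = $13,747.50
Subtotal: $18,414.00 + $31,411.00 + $33,099.00 + $13,747.50 = $96,671.50
Travel: 25.2 × ($225 ÷ 2) = 25.2 × $112.50 = $2,835.00
Total: $96,671.50 + $2,835.00 = $99,506.50

$99,506.50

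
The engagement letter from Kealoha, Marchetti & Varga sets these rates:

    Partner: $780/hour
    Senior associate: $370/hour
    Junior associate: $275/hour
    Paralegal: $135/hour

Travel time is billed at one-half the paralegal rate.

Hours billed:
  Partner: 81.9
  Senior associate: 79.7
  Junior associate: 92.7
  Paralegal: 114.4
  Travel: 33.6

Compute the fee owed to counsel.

$136,575.50

Partner: 81.9 × $780 = $63,882.00
Senior associate: 79.7 × $370 = $29,489.00
Junior associate: 92.7 × $275 = $25,492.50
Paralegal: 114.4 × $135 = $15,444.00
Subtotal: $63,882.00 + $29,489.00 + $25,492.50 + $15,444.00 = $134,307.50
Travel: 33.6 × ($135 ÷ 2) = 33.6 × $67.50 = $2,268.00
Total: $134,307.50 + $2,268.00 = $136,575.50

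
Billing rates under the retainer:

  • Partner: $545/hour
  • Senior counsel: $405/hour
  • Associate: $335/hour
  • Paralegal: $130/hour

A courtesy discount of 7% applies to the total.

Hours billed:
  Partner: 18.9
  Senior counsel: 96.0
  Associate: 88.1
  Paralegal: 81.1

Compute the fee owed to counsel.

$82,990.41

Partner: 18.9 × $545 = $10,300.50
Senior counsel: 96.0 × $405 = $38,880.00
Associate: 88.1 × $335 = $29,513.50
Paralegal: 81.1 × $130 = $10,543.00
Subtotal: $89,237.00
Less 7% discount: −$6,246.59
Total: $89,237.00 − $6,246.59 = $82,990.41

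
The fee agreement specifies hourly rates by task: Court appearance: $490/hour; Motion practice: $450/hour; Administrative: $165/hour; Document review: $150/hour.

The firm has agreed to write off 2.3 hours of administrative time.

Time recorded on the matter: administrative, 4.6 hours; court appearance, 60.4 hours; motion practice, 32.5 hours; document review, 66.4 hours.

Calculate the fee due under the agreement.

$54,560.50

Court appearance: 60.4 × $490 = $29,596.00
Motion practice: 32.5 × $450 = $14,625.00
Administrative: 4.6 × $165 = $759.00
Document review: 66.4 × $150 = $9,960.00
Subtotal: $54,940.00
Write-off: 2.3 × $165 = $379.50
Total: $54,940.00 − $379.50 = $54,560.50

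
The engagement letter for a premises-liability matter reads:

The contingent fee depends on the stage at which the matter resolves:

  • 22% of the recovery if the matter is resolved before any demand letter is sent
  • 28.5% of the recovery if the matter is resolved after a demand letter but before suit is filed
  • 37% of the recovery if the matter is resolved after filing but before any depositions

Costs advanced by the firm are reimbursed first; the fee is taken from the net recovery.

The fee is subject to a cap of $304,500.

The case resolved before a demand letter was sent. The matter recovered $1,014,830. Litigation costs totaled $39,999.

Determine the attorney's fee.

Fee base (net of costs): $1,014,830 − $39,999 = $974,831
The matter resolved before a demand letter was sent, so the 22% rate applies.
$974,831 × 22% = $214,462.82
$214,462.82 is under the $304,500 cap.

$214,462.82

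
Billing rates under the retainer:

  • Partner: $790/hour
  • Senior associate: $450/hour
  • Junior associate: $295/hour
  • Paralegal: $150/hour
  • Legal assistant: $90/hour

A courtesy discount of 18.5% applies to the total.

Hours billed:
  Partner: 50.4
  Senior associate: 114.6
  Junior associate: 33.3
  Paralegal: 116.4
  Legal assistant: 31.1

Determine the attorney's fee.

$98,996.83

Partner: 50.4 × $790 = $39,816.00
Senior associate: 114.6 × $450 = $51,570.00
Junior associate: 33.3 × $295 = $9,823.50
Paralegal: 116.4 × $150 = $17,460.00
Legal assistant: 31.1 × $90 = $2,799.00
Subtotal: $121,468.50
Less 18.5% discount: −$22,471.67
Total: $121,468.50 − $22,471.67 = $98,996.83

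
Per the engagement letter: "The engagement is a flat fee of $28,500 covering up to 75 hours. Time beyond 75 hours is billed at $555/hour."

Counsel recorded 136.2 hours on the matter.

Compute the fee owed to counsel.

$62,466.00

Flat fee: $28,500.00
Excess hours: 136.2 − 75 = 61.2
Overrun: 61.2 × $555 = $33,966.00
Total: $28,500.00 + $33,966.00 = $62,466.00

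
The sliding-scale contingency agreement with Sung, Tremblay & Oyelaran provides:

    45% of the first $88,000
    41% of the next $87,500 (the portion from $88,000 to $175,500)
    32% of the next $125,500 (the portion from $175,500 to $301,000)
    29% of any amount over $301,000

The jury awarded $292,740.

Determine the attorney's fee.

First $88,000 at 45% = $39,600.00
Next $87,500 at 41% = $35,875.00
Remaining $117,240 at 32% = $37,516.80
Fee: $39,600.00 + $35,875.00 + $37,516.80 = $112,991.80

$112,991.80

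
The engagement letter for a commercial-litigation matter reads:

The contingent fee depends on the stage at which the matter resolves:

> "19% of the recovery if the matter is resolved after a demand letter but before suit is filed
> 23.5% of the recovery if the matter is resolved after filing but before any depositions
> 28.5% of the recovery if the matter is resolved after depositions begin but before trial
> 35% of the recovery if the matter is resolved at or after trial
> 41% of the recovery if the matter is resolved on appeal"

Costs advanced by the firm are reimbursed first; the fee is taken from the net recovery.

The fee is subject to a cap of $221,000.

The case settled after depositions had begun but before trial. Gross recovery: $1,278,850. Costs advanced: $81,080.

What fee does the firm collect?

Fee base (net of costs): $1,278,850 − $81,080 = $1,197,770
The matter settled after depositions had begun but before trial, so the 28.5% rate applies.
$1,197,770 × 28.5% = $341,364.45
$341,364.45 exceeds the $221,000 cap, so the fee is capped at $221,000.00.

$221,000.00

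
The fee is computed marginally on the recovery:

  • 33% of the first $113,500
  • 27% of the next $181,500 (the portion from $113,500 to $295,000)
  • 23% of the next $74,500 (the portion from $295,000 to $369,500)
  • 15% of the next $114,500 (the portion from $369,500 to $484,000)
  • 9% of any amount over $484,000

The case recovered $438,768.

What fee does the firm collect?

$113,985.20

First $113,500 at 33% = $37,455.00
Next $181,500 at 27% = $49,005.00
Next $74,500 at 23% = $17,135.00
Remaining $69,268 at 15% = $10,390.20
Fee: $37,455.00 + $49,005.00 + $17,135.00 + $10,390.20 = $113,985.20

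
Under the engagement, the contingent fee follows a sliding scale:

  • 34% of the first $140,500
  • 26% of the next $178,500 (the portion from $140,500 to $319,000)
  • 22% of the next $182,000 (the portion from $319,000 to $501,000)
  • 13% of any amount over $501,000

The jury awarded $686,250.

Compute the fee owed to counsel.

$158,302.50

First $140,500 at 34% = $47,770.00
Next $178,500 at 26% = $46,410.00
Next $182,000 at 22% = $40,040.00
Remaining $185,250 at 13% = $24,082.50
Fee: $47,770.00 + $46,410.00 + $40,040.00 + $24,082.50 = $158,302.50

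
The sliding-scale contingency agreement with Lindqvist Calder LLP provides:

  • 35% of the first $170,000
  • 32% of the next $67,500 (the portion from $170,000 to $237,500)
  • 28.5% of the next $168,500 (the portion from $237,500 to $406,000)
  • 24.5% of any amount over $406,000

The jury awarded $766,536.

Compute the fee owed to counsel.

First $170,000 at 35% = $59,500.00
Next $67,500 at 32% = $21,600.00
Next $168,500 at 28.5% = $48,022.50
Remaining $360,536 at 24.5% = $88,331.32
Fee: $59,500.00 + $21,600.00 + $48,022.50 + $88,331.32 = $217,453.82

$217,453.82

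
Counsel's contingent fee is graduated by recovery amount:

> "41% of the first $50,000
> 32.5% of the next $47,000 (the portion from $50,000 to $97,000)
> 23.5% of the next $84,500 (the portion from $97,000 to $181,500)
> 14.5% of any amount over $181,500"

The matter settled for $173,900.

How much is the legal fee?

$53,846.50

First $50,000 at 41% = $20,500.00
Next $47,000 at 32.5% = $15,275.00
Remaining $76,900 at 23.5% = $18,071.50
Fee: $20,500.00 + $15,275.00 + $18,071.50 = $53,846.50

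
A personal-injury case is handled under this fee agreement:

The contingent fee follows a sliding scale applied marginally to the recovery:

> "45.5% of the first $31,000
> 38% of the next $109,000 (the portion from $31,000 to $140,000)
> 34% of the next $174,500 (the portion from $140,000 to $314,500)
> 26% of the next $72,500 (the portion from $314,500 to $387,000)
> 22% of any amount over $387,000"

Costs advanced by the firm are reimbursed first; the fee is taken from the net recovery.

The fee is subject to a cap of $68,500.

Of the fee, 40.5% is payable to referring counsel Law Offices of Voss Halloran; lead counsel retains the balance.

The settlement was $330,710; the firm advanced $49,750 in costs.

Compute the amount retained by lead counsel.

$40,757.50

Fee base (net of costs): $330,710 − $49,750 = $280,960
First $31,000 at 45.5% = $14,105.00
Next $109,000 at 38% = $41,420.00
Remaining $140,960 at 34% = $47,926.40
Fee: $14,105.00 + $41,420.00 + $47,926.40 = $103,451.40
$103,451.40 exceeds the $68,500 cap, so the fee is capped at $68,500.00.
Referral share: 40.5% of $68,500.00 = $27,742.50; lead counsel retains $68,500.00 − $27,742.50 = $40,757.50.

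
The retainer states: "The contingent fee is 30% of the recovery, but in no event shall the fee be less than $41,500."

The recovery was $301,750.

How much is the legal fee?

30% of $301,750 = $90,525.00
That exceeds the $41,500 minimum.

$90,525.00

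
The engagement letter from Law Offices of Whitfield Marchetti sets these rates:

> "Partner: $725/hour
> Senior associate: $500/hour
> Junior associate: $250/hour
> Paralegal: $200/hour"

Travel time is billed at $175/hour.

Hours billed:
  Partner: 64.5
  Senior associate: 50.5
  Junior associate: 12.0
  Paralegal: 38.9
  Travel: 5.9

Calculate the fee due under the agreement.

Partner: 64.5 × $725 = $46,762.50
Senior associate: 50.5 × $500 = $25,250.00
Junior associate: 12.0 × $250 = $3,000.00
Paralegal: 38.9 × $200 = $7,780.00
Subtotal: $46,762.50 + $25,250.00 + $3,000.00 + $7,780.00 = $82,792.50
Travel: 5.9 × $175 = $1,032.50
Total: $82,792.50 + $1,032.50 = $83,825.00

$83,825.00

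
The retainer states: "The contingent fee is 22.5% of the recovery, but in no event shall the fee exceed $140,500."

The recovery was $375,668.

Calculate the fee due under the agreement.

22.5% of $375,668 = $84,525.30
That is under the $140,500 cap.

$84,525.30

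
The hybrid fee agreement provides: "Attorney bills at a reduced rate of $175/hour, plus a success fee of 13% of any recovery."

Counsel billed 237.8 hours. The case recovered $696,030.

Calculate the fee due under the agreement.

Hourly: 237.8 × $175 = $41,615.00
Success fee: 13% of $696,030 = $90,483.90
Total: $41,615.00 + $90,483.90 = $132,098.90

$132,098.90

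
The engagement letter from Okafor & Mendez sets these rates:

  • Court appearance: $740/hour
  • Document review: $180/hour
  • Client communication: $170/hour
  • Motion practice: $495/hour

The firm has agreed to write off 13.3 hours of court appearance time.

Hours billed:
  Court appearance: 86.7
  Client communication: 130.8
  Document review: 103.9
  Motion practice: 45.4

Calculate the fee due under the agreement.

Court appearance: 86.7 × $740 = $64,158.00
Document review: 103.9 × $180 = $18,702.00
Client communication: 130.8 × $170 = $22,236.00
Motion practice: 45.4 × $495 = $22,473.00
Subtotal: $127,569.00
Write-off: 13.3 × $740 = $9,842.00
Total: $127,569.00 − $9,842.00 = $117,727.00

$117,727.00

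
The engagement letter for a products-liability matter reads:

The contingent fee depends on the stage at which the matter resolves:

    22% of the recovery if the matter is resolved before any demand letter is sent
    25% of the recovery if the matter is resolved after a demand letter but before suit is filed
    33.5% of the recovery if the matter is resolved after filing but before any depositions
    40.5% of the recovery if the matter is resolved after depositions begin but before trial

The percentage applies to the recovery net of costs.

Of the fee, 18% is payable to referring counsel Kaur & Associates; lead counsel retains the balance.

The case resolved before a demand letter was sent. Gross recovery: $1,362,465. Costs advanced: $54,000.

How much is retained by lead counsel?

Fee base (net of costs): $1,362,465 − $54,000 = $1,308,465
The matter resolved before a demand letter was sent, so the 22% rate applies.
$1,308,465 × 22% = $287,862.30
Referral share: 18% of $287,862.30 = $51,815.21; lead counsel retains $287,862.30 − $51,815.21 = $236,047.09.

$236,047.09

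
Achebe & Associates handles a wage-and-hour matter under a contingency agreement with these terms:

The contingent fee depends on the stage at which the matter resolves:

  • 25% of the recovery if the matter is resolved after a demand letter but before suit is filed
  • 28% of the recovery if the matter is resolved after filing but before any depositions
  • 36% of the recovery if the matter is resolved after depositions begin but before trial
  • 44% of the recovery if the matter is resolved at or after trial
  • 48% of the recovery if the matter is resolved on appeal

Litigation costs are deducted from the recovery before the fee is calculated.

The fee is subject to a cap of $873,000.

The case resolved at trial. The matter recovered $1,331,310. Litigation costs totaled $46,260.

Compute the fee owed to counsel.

Fee base (net of costs): $1,331,310 − $46,260 = $1,285,050
The matter resolved at trial, so the 44% rate applies.
$1,285,050 × 44% = $565,422.00
$565,422.00 is under the $873,000 cap.

$565,422.00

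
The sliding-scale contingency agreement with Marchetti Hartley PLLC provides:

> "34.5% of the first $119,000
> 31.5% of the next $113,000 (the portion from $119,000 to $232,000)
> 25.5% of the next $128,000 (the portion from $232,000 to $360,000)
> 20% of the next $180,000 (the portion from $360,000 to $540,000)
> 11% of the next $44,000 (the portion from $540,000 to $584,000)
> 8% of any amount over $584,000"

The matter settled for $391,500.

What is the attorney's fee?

First $119,000 at 34.5% = $41,055.00
Next $113,000 at 31.5% = $35,595.00
Next $128,000 at 25.5% = $32,640.00
Remaining $31,500 at 20% = $6,300.00
Fee: $41,055.00 + $35,595.00 + $32,640.00 + $6,300.00 = $115,590.00

$115,590.00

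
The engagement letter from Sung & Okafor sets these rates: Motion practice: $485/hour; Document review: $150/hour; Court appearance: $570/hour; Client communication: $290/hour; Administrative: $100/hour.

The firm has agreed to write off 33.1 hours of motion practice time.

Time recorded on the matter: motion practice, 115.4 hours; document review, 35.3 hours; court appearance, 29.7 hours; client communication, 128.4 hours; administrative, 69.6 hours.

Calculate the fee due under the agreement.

Motion practice: 115.4 × $485 = $55,969.00
Document review: 35.3 × $150 = $5,295.00
Court appearance: 29.7 × $570 = $16,929.00
Client communication: 128.4 × $290 = $37,236.00
Administrative: 69.6 × $100 = $6,960.00
Subtotal: $122,389.00
Write-off: 33.1 × $485 = $16,053.50
Total: $122,389.00 − $16,053.50 = $106,335.50

$106,335.50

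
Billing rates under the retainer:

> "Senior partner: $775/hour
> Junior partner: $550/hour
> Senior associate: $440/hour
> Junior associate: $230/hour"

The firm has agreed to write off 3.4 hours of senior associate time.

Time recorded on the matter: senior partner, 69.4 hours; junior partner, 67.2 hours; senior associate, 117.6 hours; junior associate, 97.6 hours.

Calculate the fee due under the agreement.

Senior partner: 69.4 × $775 = $53,785.00
Junior partner: 67.2 × $550 = $36,960.00
Senior associate: 117.6 × $440 = $51,744.00
Junior associate: 97.6 × $230 = $22,448.00
Subtotal: $164,937.00
Write-off: 3.4 × $440 = $1,496.00
Total: $164,937.00 − $1,496.00 = $163,441.00

$163,441.00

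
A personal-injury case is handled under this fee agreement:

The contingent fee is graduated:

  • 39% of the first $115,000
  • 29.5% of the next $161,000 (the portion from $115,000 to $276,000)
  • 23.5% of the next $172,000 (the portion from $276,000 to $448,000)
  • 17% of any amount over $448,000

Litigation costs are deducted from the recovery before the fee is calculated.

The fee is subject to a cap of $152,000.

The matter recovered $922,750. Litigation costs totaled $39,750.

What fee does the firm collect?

$152,000.00

Fee base (net of costs): $922,750 − $39,750 = $883,000
First $115,000 at 39% = $44,850.00
Next $161,000 at 29.5% = $47,495.00
Next $172,000 at 23.5% = $40,420.00
Remaining $435,000 at 17% = $73,950.00
Fee: $44,850.00 + $47,495.00 + $40,420.00 + $73,950.00 = $206,715.00
$206,715.00 exceeds the $152,000 cap, so the fee is capped at $152,000.00.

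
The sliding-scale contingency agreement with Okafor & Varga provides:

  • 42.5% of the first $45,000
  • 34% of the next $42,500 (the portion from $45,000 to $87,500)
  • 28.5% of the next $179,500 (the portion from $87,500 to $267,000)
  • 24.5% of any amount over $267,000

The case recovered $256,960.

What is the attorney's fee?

First $45,000 at 42.5% = $19,125.00
Next $42,500 at 34% = $14,450.00
Remaining $169,460 at 28.5% = $48,296.10
Fee: $19,125.00 + $14,450.00 + $48,296.10 = $81,871.10

$81,871.10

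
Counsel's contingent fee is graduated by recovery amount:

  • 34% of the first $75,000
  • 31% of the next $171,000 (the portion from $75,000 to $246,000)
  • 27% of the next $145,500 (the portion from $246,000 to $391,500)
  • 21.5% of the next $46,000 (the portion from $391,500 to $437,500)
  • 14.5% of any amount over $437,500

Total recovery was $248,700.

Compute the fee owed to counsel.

$79,239.00

First $75,000 at 34% = $25,500.00
Next $171,000 at 31% = $53,010.00
Remaining $2,700 at 27% = $729.00
Fee: $25,500.00 + $53,010.00 + $729.00 = $79,239.00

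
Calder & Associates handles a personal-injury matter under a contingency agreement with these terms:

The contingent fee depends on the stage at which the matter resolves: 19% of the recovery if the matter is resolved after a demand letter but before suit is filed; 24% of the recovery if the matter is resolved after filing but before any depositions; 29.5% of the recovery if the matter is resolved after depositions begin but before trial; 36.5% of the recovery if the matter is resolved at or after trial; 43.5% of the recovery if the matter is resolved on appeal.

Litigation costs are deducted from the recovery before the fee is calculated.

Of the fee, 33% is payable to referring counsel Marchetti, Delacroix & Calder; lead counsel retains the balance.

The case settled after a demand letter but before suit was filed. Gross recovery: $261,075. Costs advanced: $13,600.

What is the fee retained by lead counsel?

$31,503.57

Fee base (net of costs): $261,075 − $13,600 = $247,475
The matter settled after a demand letter but before suit was filed, so the 19% rate applies.
$247,475 × 19% = $47,020.25
Referral share: 33% of $47,020.25 = $15,516.68; lead counsel retains $47,020.25 − $15,516.68 = $31,503.57.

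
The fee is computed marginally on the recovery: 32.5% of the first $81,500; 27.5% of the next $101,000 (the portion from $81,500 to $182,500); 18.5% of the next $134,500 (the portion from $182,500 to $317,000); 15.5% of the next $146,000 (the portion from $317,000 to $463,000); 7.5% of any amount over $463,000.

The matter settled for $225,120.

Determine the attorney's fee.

First $81,500 at 32.5% = $26,487.50
Next $101,000 at 27.5% = $27,775.00
Remaining $42,620 at 18.5% = $7,884.70
Fee: $26,487.50 + $27,775.00 + $7,884.70 = $62,147.20

$62,147.20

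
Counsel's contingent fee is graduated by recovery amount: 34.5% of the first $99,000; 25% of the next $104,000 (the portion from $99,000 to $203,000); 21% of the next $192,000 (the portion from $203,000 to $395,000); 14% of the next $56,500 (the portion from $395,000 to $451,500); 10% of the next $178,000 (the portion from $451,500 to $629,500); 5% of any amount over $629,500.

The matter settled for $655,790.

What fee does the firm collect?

First $99,000 at 34.5% = $34,155.00
Next $104,000 at 25% = $26,000.00
Next $192,000 at 21% = $40,320.00
Next $56,500 at 14% = $7,910.00
Next $178,000 at 10% = $17,800.00
Remaining $26,290 at 5% = $1,314.50
Fee: $34,155.00 + $26,000.00 + $40,320.00 + $7,910.00 + $17,800.00 + $1,314.50 = $127,499.50

$127,499.50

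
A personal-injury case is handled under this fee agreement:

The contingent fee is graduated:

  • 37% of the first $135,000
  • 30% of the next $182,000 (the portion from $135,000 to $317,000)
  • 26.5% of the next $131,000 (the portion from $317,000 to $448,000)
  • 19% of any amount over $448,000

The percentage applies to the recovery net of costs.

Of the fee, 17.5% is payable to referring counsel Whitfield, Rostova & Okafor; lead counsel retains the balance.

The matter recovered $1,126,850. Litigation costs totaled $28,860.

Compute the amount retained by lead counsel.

$216,779.56

Fee base (net of costs): $1,126,850 − $28,860 = $1,097,990
First $135,000 at 37% = $49,950.00
Next $182,000 at 30% = $54,600.00
Next $131,000 at 26.5% = $34,715.00
Remaining $649,990 at 19% = $123,498.10
Fee: $49,950.00 + $54,600.00 + $34,715.00 + $123,498.10 = $262,763.10
Referral share: 17.5% of $262,763.10 = $45,983.54; lead counsel retains $262,763.10 − $45,983.54 = $216,779.56.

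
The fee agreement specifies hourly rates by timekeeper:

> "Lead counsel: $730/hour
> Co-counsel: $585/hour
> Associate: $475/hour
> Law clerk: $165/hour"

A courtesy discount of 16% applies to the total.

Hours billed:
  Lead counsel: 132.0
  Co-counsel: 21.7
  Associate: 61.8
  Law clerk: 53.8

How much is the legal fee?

$123,720.66

Lead counsel: 132.0 × $730 = $96,360.00
Co-counsel: 21.7 × $585 = $12,694.50
Associate: 61.8 × $475 = $29,355.00
Law clerk: 53.8 × $165 = $8,877.00
Subtotal: $147,286.50
Less 16% discount: −$23,565.84
Total: $147,286.50 − $23,565.84 = $123,720.66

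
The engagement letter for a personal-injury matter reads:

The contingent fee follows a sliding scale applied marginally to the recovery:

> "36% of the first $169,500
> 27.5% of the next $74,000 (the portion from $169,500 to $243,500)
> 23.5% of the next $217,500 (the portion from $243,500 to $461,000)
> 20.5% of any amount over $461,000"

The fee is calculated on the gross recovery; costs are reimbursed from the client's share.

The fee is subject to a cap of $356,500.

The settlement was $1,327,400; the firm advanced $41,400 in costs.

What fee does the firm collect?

Fee base is the gross recovery, $1,327,400; costs are reimbursed separately.
First $169,500 at 36% = $61,020.00
Next $74,000 at 27.5% = $20,350.00
Next $217,500 at 23.5% = $51,112.50
Remaining $866,400 at 20.5% = $177,612.00
Fee: $61,020.00 + $20,350.00 + $51,112.50 + $177,612.00 = $310,094.50
$310,094.50 is under the $356,500 cap.

$310,094.50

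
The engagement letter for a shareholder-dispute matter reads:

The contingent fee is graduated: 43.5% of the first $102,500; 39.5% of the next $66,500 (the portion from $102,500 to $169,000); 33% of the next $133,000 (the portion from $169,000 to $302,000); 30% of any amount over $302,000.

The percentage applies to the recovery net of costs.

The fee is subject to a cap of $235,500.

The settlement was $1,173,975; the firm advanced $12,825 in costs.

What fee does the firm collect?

$235,500.00

Fee base (net of costs): $1,173,975 − $12,825 = $1,161,150
First $102,500 at 43.5% = $44,587.50
Next $66,500 at 39.5% = $26,267.50
Next $133,000 at 33% = $43,890.00
Remaining $859,150 at 30% = $257,745.00
Fee: $44,587.50 + $26,267.50 + $43,890.00 + $257,745.00 = $372,490.00
$372,490.00 exceeds the $235,500 cap, so the fee is capped at $235,500.00.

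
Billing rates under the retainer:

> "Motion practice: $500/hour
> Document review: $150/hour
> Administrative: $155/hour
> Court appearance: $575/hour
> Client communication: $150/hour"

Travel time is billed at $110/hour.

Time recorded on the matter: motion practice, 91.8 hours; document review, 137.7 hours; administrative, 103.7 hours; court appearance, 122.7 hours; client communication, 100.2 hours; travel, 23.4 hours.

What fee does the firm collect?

Motion practice: 91.8 × $500 = $45,900.00
Document review: 137.7 × $150 = $20,655.00
Administrative: 103.7 × $155 = $16,073.50
Court appearance: 122.7 × $575 = $70,552.50
Client communication: 100.2 × $150 = $15,030.00
Subtotal: $45,900.00 + $20,655.00 + $16,073.50 + $70,552.50 + $15,030.00 = $168,211.00
Travel: 23.4 × $110 = $2,574.00
Total: $168,211.00 + $2,574.00 = $170,785.00

$170,785.00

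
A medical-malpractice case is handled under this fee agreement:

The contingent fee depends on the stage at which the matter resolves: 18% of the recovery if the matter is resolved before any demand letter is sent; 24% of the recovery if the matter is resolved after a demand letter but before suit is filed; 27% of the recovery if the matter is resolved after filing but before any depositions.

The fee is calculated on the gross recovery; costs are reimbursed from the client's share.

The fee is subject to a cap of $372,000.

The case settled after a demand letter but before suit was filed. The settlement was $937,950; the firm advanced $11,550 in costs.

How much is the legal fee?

Fee base is the gross recovery, $937,950; costs are reimbursed separately.
The matter settled after a demand letter but before suit was filed, so the 24% rate applies.
$937,950 × 24% = $225,108.00
$225,108.00 is under the $372,000 cap.

$225,108.00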